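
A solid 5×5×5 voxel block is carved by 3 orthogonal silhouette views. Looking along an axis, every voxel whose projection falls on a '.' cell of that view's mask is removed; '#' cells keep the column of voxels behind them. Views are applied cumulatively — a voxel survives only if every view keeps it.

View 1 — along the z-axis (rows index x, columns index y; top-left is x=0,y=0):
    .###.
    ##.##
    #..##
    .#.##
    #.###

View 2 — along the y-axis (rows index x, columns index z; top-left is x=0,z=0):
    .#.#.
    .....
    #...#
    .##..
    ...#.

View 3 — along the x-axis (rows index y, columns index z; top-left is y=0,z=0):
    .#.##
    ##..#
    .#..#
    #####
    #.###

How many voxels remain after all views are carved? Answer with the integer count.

start: 5×5×5 = 125 voxels
step 1: project along z, AND mask (17/25) → |grid| = 85
step 2: project along y, AND mask (7/25) → |grid| = 22
step 3: project along x, AND mask (17/25) → |grid| = 16

|visual hull| = 16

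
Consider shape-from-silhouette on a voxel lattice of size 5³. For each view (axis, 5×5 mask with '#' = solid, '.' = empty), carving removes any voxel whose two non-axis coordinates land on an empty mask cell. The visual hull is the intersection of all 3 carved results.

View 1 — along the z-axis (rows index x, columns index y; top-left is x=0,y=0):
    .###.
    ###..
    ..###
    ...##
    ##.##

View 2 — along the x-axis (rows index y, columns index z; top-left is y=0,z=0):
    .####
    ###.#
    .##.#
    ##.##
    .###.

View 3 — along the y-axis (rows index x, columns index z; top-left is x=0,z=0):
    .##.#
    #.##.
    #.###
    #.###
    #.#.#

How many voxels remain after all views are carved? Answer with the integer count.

before carving: 125 voxels (5×5×5)
carve view 1 (along z, XY-mask fill 15/25): 75 voxels remain
carve view 2 (along x, YZ-mask fill 18/25): 54 voxels remain
carve view 3 (along y, XZ-mask fill 17/25): 33 voxels remain

voxel count = 33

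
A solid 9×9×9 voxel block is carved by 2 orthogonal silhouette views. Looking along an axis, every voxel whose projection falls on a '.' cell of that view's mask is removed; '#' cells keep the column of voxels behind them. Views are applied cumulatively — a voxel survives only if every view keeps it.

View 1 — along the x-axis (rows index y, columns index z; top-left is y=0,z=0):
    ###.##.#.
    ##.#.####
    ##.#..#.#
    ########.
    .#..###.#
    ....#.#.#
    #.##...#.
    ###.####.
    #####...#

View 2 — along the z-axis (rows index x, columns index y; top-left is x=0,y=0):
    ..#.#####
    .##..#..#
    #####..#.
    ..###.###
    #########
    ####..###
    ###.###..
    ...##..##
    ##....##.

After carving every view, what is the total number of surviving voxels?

298 voxels

full grid |V| = 729
[1] x-view keeps 51 columns → grid now 459
[2] z-view keeps 52 columns → grid now 298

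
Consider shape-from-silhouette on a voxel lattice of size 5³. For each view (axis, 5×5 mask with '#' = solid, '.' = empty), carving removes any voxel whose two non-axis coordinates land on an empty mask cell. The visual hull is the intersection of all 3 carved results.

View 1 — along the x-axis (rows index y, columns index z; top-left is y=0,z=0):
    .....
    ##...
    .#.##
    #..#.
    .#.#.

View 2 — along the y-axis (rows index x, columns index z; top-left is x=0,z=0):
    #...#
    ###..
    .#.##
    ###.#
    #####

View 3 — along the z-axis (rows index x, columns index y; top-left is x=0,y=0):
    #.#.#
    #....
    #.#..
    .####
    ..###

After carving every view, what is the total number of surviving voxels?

before carving: 125 voxels (5×5×5)
[1] x-view keeps 9 columns → grid now 45
[2] y-view keeps 17 columns → grid now 30
[3] z-view keeps 13 columns → grid now 17

17 voxels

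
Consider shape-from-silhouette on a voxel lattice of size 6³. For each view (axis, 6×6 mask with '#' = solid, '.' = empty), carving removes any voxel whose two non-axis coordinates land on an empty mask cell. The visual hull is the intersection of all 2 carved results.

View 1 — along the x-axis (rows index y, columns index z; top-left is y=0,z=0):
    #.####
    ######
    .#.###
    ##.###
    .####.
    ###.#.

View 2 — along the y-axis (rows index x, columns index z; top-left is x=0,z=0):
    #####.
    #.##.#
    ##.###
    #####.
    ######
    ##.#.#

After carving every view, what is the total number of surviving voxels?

start: 6×6×6 = 216 voxels
after view 1 [x-axis, 28 of 36 cells solid] → remaining = 168
after view 2 [y-axis, 29 of 36 cells solid] → remaining = 135

|visual hull| = 135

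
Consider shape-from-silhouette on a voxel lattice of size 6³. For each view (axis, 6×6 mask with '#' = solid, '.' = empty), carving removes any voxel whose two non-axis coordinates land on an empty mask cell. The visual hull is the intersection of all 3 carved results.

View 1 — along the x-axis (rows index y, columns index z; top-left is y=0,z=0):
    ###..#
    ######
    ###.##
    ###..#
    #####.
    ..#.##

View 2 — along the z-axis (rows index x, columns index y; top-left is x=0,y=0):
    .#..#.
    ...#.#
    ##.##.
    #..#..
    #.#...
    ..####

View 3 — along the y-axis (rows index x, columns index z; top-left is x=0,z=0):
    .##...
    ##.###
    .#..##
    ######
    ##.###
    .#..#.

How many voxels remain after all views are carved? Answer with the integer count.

before carving: 216 voxels (6×6×6)
after view 1 [x-axis, 27 of 36 cells solid] → remaining = 162
after view 2 [z-axis, 16 of 36 cells solid] → remaining = 71
after view 3 [y-axis, 23 of 36 cells solid] → remaining = 39

39 voxels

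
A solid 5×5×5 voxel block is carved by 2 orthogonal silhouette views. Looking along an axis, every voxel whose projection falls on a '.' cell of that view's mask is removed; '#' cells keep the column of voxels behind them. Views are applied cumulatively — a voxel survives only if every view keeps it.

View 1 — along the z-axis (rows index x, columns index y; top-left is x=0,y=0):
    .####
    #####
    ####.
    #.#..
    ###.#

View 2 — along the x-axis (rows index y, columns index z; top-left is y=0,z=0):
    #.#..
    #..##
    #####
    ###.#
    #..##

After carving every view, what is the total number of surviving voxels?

66 voxels

before carving: 125 voxels (5×5×5)
  1. axis=2 (XY plane), |mask|=19  ⇒  voxels=95
  2. axis=0 (YZ plane), |mask|=17  ⇒  voxels=66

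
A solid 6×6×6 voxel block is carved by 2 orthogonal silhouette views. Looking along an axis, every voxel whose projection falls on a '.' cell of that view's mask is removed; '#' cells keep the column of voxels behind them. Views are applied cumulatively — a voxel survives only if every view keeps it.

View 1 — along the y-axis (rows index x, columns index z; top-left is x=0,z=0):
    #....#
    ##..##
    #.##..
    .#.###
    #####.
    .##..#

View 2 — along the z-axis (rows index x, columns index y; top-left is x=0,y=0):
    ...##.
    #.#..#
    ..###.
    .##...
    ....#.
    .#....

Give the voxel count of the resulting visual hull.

remaining voxels: 41

full grid |V| = 216
step 1: project along y, AND mask (21/36) → |grid| = 126
step 2: project along z, AND mask (12/36) → |grid| = 41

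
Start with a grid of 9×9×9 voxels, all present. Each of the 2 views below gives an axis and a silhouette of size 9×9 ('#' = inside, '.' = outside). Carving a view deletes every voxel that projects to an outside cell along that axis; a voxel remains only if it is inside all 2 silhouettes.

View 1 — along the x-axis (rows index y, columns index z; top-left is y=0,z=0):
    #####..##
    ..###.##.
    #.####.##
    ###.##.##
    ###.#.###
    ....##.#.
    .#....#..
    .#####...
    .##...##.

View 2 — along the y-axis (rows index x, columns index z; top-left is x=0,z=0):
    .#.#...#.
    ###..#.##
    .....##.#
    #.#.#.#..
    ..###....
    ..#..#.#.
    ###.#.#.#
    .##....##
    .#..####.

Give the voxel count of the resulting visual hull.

203 voxels

start: 9×9×9 = 729 voxels
  1. axis=0 (YZ plane), |mask|=47  ⇒  voxels=423
  2. axis=1 (XZ plane), |mask|=37  ⇒  voxels=203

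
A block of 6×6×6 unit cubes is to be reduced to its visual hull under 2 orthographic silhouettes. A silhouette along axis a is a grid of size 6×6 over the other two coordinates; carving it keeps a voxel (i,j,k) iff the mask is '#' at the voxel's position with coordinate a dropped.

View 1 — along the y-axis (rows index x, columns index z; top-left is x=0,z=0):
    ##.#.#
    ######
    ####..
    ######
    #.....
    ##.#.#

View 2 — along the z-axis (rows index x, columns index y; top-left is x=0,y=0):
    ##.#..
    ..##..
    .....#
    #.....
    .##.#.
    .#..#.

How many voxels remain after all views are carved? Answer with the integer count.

full grid |V| = 216
  1. axis=1 (XZ plane), |mask|=25  ⇒  voxels=150
  2. axis=2 (XY plane), |mask|=12  ⇒  voxels=45

remaining voxels: 45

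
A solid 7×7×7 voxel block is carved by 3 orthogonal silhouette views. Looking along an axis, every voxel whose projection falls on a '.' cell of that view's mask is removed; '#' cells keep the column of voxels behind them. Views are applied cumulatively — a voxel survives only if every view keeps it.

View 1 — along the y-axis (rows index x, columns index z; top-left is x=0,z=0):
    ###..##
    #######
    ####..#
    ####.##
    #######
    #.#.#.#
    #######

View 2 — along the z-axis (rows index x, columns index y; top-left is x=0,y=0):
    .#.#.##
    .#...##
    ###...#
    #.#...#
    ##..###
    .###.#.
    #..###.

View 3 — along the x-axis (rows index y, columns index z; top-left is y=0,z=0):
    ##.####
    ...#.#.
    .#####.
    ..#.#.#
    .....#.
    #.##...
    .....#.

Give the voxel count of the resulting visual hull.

initial block: 7^3 = 343
  1. axis=1 (XZ plane), |mask|=41  ⇒  voxels=287
  2. axis=2 (XY plane), |mask|=27  ⇒  voxels=158
  3. axis=0 (YZ plane), |mask|=21  ⇒  voxels=63

63 voxels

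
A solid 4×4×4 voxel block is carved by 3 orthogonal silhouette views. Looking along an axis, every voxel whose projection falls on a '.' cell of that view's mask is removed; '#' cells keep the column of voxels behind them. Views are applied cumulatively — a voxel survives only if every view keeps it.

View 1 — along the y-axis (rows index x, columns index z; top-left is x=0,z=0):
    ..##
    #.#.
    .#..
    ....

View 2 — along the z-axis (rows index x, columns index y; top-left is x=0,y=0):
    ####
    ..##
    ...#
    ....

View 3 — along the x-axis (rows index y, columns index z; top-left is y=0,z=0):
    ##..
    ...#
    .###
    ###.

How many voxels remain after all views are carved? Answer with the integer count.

voxel count = 8

before carving: 64 voxels (4×4×4)
V1 y: intersect with XZ mask (5 set) -- 20 left
V2 z: intersect with XY mask (7 set) -- 13 left
V3 x: intersect with YZ mask (9 set) -- 8 left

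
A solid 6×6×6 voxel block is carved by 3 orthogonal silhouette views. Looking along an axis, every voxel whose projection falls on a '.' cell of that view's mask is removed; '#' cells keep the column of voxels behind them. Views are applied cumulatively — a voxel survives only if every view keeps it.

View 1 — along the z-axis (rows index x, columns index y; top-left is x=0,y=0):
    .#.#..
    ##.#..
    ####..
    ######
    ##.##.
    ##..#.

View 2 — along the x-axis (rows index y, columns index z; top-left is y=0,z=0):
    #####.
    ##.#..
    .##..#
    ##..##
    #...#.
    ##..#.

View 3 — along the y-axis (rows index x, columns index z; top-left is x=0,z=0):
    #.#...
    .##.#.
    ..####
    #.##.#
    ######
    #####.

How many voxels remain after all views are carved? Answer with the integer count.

start: 6×6×6 = 216 voxels
  1. axis=2 (XY plane), |mask|=22  ⇒  voxels=132
  2. axis=0 (YZ plane), |mask|=20  ⇒  voxels=78
  3. axis=1 (XZ plane), |mask|=24  ⇒  voxels=51

remaining voxels: 51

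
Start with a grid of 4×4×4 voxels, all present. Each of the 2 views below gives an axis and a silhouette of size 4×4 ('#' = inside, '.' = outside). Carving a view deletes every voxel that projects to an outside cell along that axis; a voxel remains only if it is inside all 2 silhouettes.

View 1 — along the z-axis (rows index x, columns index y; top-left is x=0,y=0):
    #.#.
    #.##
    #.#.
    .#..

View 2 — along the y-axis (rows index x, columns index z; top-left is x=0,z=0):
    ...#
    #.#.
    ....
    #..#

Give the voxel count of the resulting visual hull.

initial block: 4^3 = 64
step 1: project along z, AND mask (8/16) → |grid| = 32
step 2: project along y, AND mask (5/16) → |grid| = 10

remaining voxels: 10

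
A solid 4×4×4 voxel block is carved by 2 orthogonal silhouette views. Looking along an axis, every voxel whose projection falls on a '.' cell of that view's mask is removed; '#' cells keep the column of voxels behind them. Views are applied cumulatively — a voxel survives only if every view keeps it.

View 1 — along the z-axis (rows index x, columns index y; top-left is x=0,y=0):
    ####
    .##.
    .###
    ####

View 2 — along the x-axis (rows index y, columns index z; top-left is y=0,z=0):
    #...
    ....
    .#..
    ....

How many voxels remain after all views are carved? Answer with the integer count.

voxel count = 6

full grid |V| = 64
V1 z: intersect with XY mask (13 set) -- 52 left
V2 x: intersect with YZ mask (2 set) -- 6 left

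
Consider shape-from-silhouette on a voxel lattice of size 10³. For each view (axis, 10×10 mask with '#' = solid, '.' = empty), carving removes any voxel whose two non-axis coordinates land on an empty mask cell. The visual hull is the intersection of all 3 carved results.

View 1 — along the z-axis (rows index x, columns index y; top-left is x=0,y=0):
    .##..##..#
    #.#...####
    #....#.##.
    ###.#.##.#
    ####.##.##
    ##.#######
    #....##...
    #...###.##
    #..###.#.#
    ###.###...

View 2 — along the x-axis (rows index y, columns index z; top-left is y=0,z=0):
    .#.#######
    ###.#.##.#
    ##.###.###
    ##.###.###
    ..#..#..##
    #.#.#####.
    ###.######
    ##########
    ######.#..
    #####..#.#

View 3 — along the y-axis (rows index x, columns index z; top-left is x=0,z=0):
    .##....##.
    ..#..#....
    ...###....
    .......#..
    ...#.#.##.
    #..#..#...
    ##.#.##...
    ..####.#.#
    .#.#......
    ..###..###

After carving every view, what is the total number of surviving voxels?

full grid |V| = 1000
[1] z-view keeps 60 columns → grid now 600
[2] x-view keeps 75 columns → grid now 453
[3] y-view keeps 36 columns → grid now 155

155 voxels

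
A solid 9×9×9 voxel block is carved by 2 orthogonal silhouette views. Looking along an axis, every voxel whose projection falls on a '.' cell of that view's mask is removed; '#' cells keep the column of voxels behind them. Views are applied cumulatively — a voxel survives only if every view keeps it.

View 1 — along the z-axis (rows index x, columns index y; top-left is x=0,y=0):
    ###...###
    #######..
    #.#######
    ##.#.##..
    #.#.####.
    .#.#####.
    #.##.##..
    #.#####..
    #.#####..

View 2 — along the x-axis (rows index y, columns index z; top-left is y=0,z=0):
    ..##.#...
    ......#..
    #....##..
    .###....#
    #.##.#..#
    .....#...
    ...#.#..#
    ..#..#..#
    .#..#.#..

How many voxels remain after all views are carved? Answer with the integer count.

voxel count = 160

full grid |V| = 729
step 1: project along z, AND mask (55/81) → |grid| = 495
step 2: project along x, AND mask (26/81) → |grid| = 160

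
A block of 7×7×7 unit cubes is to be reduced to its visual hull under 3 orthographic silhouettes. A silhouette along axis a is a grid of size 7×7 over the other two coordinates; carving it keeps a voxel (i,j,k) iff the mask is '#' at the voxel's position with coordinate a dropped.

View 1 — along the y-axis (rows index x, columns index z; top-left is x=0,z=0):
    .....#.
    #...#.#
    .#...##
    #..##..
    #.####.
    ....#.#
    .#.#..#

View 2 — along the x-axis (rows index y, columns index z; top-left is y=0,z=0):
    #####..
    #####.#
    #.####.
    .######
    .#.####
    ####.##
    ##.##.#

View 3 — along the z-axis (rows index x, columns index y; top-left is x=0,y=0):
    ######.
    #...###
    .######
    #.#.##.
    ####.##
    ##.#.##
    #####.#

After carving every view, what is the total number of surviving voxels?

remaining voxels: 84

initial block: 7^3 = 343
[1] y-view keeps 20 columns → grid now 140
[2] x-view keeps 38 columns → grid now 109
[3] z-view keeps 37 columns → grid now 84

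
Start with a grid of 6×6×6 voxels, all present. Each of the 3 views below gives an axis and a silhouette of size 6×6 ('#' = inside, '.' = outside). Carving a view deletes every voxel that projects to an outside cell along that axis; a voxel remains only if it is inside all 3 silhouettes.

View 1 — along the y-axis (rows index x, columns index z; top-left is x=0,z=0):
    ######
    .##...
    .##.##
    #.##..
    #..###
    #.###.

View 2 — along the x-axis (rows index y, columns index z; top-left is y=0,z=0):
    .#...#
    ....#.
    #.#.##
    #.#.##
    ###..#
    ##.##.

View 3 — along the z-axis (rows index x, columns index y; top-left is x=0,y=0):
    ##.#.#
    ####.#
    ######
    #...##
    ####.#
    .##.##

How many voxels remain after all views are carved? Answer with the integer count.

before carving: 216 voxels (6×6×6)
[1] y-view keeps 23 columns → grid now 138
[2] x-view keeps 19 columns → grid now 72
[3] z-view keeps 27 columns → grid now 53

remaining voxels: 53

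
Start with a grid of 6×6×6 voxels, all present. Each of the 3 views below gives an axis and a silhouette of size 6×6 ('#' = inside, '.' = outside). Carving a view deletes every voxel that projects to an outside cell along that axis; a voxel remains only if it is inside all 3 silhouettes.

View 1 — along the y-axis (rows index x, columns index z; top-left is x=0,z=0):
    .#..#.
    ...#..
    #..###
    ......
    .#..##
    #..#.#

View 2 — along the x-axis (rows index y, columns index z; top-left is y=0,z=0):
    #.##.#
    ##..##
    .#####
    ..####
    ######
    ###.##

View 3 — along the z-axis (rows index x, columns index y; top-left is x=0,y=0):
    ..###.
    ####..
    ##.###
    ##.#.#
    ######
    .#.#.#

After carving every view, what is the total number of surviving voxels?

start: 6×6×6 = 216 voxels
after view 1 [y-axis, 13 of 36 cells solid] → remaining = 78
after view 2 [x-axis, 28 of 36 cells solid] → remaining = 61
after view 3 [z-axis, 25 of 36 cells solid] → remaining = 45

|visual hull| = 45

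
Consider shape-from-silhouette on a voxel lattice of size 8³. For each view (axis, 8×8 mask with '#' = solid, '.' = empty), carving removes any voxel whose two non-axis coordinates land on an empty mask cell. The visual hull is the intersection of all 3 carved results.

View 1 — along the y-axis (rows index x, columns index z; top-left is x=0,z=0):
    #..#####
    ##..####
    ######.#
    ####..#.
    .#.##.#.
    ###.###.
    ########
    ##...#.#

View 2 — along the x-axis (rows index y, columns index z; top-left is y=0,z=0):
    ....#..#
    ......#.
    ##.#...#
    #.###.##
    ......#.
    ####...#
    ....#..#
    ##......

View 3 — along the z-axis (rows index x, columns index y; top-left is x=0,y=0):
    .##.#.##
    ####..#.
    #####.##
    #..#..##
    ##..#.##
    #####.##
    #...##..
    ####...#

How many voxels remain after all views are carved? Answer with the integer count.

|visual hull| = 74

initial block: 8^3 = 512
  1. axis=1 (XZ plane), |mask|=46  ⇒  voxels=368
  2. axis=0 (YZ plane), |mask|=23  ⇒  voxels=133
  3. axis=2 (XY plane), |mask|=41  ⇒  voxels=74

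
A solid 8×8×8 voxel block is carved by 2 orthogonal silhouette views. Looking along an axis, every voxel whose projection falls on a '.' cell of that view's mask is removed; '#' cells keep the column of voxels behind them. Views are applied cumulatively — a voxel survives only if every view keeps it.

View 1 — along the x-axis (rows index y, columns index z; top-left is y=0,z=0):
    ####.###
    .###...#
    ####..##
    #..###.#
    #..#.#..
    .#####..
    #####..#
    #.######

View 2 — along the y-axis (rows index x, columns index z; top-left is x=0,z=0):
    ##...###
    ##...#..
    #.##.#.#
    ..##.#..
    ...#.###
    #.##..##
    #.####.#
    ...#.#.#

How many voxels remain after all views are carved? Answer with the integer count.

remaining voxels: 196

full grid |V| = 512
after view 1 [x-axis, 43 of 64 cells solid] → remaining = 344
after view 2 [y-axis, 34 of 64 cells solid] → remaining = 196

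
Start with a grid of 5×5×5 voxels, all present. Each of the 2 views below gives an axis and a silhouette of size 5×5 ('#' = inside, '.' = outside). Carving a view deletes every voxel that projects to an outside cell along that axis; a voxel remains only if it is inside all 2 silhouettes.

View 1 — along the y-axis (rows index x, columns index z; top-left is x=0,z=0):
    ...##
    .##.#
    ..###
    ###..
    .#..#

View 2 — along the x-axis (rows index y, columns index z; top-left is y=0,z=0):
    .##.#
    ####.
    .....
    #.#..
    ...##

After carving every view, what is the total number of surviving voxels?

remaining voxels: 29

full grid |V| = 125
[1] y-view keeps 13 columns → grid now 65
[2] x-view keeps 11 columns → grid now 29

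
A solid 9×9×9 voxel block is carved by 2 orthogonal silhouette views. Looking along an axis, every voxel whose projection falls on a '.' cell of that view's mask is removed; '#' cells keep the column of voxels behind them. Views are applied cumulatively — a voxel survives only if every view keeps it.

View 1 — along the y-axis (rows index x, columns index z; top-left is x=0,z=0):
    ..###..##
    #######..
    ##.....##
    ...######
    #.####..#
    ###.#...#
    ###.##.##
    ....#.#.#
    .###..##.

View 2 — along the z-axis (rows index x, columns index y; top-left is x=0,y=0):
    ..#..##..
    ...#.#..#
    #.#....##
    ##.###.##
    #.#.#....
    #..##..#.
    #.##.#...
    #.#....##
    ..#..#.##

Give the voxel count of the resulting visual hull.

initial block: 9^3 = 729
[1] y-view keeps 48 columns → grid now 432
[2] z-view keeps 36 columns → grid now 192

voxel count = 192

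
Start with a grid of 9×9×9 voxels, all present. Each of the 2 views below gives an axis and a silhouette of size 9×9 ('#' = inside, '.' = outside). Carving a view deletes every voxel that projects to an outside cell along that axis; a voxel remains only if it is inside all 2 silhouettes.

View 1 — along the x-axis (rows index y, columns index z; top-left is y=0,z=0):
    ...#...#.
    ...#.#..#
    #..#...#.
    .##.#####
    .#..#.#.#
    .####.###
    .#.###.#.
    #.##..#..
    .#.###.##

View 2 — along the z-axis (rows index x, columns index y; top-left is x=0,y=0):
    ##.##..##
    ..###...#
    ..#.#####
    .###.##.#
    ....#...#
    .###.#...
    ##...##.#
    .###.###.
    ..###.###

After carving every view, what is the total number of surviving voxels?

voxel count = 217

full grid |V| = 729
after view 1 [x-axis, 41 of 81 cells solid] → remaining = 369
after view 2 [z-axis, 45 of 81 cells solid] → remaining = 217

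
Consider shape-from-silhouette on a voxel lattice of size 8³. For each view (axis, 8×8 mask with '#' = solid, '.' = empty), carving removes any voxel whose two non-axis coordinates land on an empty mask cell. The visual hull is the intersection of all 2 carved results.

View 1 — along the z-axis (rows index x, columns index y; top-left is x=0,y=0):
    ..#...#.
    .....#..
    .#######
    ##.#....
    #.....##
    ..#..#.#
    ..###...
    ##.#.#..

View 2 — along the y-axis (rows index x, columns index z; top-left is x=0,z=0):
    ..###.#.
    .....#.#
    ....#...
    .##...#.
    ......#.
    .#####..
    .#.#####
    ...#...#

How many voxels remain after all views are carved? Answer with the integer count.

start: 8×8×8 = 512 voxels
carve view 1 (along z, XY-mask fill 26/64): 208 voxels remain
carve view 2 (along y, XZ-mask fill 24/64): 70 voxels remain

70 voxels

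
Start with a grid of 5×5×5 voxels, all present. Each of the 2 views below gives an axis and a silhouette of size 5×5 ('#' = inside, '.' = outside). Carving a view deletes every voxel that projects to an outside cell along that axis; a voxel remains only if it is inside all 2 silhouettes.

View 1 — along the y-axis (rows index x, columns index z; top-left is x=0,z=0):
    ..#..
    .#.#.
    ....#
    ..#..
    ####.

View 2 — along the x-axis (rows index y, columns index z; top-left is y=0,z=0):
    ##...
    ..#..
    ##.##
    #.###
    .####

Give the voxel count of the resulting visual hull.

full grid |V| = 125
after view 1 [y-axis, 9 of 25 cells solid] → remaining = 45
after view 2 [x-axis, 15 of 25 cells solid] → remaining = 27

remaining voxels: 27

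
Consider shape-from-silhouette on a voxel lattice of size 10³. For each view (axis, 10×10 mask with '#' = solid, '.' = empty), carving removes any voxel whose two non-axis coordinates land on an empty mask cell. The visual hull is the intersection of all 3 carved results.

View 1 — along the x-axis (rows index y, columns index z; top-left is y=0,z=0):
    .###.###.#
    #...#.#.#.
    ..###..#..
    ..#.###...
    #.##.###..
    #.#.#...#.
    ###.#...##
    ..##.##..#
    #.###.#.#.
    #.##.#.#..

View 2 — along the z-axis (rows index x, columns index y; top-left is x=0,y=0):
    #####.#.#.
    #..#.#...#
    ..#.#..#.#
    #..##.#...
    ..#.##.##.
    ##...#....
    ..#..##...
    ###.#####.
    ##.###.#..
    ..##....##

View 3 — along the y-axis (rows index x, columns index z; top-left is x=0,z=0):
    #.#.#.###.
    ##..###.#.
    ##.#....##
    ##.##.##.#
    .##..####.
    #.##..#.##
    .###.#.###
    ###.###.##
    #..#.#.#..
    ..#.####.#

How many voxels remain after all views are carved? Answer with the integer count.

start: 10×10×10 = 1000 voxels
carve view 1 (along x, YZ-mask fill 51/100): 510 voxels remain
carve view 2 (along z, XY-mask fill 48/100): 245 voxels remain
carve view 3 (along y, XZ-mask fill 61/100): 151 voxels remain

remaining voxels: 151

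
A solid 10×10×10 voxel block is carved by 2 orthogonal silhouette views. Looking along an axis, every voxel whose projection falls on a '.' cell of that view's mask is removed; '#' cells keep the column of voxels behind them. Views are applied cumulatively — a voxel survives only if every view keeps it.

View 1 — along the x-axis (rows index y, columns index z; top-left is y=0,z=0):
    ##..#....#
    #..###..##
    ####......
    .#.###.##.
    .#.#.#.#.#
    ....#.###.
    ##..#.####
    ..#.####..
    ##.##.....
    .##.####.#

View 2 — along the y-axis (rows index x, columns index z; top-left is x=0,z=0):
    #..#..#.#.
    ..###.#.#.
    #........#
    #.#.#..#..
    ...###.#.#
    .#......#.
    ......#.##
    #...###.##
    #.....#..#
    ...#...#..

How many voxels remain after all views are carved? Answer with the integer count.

remaining voxels: 183

before carving: 1000 voxels (10×10×10)
carve view 1 (along x, YZ-mask fill 52/100): 520 voxels remain
carve view 2 (along y, XZ-mask fill 36/100): 183 voxels remain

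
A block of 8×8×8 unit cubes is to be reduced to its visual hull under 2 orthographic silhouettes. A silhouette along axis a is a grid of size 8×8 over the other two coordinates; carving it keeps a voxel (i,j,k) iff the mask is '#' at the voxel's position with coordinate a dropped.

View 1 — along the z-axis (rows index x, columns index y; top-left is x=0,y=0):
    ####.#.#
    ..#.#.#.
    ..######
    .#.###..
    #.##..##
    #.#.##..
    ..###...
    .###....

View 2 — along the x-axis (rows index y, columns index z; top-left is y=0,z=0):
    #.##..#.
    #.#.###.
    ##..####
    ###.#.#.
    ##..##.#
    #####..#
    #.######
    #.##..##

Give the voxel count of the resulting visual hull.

|visual hull| = 184

initial block: 8^3 = 512
[1] z-view keeps 34 columns → grid now 272
[2] x-view keeps 43 columns → grid now 184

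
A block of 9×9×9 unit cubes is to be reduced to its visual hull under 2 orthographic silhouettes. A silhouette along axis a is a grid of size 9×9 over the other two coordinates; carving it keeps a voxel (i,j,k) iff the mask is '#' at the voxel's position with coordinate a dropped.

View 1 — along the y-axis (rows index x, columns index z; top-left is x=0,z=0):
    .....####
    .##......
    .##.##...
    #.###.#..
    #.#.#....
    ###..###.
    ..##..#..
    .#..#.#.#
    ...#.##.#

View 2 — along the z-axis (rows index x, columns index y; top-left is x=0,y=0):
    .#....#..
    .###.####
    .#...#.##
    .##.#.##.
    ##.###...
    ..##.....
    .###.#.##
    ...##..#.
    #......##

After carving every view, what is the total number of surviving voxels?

|visual hull| = 132

initial block: 9^3 = 729
step 1: project along y, AND mask (35/81) → |grid| = 315
step 2: project along z, AND mask (37/81) → |grid| = 132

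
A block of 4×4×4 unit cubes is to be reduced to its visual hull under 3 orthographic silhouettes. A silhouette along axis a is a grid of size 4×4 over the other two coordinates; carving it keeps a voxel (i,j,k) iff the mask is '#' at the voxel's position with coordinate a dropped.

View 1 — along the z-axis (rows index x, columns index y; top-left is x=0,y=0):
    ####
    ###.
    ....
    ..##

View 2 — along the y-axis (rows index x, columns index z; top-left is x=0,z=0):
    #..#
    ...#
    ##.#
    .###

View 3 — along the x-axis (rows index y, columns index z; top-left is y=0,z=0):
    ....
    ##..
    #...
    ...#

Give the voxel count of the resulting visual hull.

start: 4×4×4 = 64 voxels
  1. axis=2 (XY plane), |mask|=9  ⇒  voxels=36
  2. axis=1 (XZ plane), |mask|=9  ⇒  voxels=17
  3. axis=0 (YZ plane), |mask|=4  ⇒  voxels=4

|visual hull| = 4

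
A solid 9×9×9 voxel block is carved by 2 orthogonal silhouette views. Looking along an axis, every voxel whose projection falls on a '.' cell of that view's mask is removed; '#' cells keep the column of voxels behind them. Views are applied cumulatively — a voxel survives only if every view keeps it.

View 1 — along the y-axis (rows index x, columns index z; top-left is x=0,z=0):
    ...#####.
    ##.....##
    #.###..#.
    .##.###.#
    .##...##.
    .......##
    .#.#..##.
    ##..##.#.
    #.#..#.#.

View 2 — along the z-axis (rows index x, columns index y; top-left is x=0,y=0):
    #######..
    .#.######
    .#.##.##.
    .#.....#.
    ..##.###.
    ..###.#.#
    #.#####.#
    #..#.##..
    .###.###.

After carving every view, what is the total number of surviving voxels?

|visual hull| = 202

start: 9×9×9 = 729 voxels
V1 y: intersect with XZ mask (39 set) -- 351 left
V2 z: intersect with XY mask (48 set) -- 202 left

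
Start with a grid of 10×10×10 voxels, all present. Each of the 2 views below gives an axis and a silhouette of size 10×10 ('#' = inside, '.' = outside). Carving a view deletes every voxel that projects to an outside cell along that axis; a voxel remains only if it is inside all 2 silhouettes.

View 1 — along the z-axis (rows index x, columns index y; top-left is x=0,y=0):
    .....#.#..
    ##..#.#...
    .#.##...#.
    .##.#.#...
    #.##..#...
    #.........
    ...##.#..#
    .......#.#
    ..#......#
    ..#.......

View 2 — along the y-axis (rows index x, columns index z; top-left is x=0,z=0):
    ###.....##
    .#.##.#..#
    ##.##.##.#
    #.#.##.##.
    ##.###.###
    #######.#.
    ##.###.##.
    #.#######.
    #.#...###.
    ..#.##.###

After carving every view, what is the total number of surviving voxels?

before carving: 1000 voxels (10×10×10)
step 1: project along z, AND mask (28/100) → |grid| = 280
step 2: project along y, AND mask (65/100) → |grid| = 182

voxel count = 182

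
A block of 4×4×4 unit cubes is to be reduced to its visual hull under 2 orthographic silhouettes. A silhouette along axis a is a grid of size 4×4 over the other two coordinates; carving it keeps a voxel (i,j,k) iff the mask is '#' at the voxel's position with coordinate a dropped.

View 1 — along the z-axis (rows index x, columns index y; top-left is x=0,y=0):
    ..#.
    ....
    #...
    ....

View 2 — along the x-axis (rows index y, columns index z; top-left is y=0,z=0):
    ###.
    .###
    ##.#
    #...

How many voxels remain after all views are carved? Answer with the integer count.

remaining voxels: 6

full grid |V| = 64
carve view 1 (along z, XY-mask fill 2/16): 8 voxels remain
carve view 2 (along x, YZ-mask fill 10/16): 6 voxels remain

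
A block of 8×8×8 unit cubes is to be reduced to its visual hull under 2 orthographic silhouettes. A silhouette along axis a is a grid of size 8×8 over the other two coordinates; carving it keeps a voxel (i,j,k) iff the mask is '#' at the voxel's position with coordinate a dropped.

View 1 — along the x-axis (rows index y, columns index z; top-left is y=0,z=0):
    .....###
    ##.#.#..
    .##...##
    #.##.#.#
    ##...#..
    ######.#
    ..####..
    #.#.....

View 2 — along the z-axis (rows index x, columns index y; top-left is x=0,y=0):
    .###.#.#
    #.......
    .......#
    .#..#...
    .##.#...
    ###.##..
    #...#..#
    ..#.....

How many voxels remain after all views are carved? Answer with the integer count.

|visual hull| = 78

before carving: 512 voxels (8×8×8)
after view 1 [x-axis, 32 of 64 cells solid] → remaining = 256
after view 2 [z-axis, 21 of 64 cells solid] → remaining = 78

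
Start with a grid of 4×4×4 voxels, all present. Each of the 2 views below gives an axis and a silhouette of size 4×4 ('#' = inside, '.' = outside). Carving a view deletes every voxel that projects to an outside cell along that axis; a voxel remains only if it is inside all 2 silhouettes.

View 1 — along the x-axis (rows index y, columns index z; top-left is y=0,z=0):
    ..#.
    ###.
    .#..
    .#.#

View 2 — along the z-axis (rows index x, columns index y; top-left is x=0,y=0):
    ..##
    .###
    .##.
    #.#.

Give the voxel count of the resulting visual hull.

before carving: 64 voxels (4×4×4)
carve view 1 (along x, YZ-mask fill 7/16): 28 voxels remain
carve view 2 (along z, XY-mask fill 9/16): 15 voxels remain

|visual hull| = 15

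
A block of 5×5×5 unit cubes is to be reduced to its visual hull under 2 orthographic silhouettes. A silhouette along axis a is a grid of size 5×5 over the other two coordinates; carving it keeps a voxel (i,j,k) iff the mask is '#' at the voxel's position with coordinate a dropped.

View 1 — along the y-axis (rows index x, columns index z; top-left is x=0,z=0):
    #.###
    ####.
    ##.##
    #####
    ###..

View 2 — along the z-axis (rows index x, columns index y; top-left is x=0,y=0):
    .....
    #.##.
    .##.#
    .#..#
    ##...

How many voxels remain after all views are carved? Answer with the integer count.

voxel count = 40

full grid |V| = 125
V1 y: intersect with XZ mask (20 set) -- 100 left
V2 z: intersect with XY mask (10 set) -- 40 left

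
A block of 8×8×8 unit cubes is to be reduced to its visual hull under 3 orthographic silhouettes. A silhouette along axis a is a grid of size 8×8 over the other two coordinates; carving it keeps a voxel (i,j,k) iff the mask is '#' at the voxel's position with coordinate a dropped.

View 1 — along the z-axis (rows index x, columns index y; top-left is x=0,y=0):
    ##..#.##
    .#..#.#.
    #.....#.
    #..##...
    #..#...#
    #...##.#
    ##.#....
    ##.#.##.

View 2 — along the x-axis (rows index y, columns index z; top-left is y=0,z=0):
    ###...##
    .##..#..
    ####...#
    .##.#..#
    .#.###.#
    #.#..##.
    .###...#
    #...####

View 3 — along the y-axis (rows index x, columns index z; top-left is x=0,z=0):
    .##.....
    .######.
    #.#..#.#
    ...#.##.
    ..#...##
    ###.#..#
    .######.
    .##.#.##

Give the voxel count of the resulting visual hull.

start: 8×8×8 = 512 voxels
[1] z-view keeps 28 columns → grid now 224
[2] x-view keeps 35 columns → grid now 122
[3] y-view keeps 34 columns → grid now 68

voxel count = 68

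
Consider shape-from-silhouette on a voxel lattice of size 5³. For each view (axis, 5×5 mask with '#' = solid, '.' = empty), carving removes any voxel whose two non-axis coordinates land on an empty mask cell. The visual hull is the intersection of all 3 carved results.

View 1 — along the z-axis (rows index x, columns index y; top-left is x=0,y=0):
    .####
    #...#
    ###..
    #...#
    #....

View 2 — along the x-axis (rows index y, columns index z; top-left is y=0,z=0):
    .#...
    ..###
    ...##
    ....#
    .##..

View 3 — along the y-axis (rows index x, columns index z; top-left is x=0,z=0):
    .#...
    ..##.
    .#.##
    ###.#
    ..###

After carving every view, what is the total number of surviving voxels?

full grid |V| = 125
[1] z-view keeps 12 columns → grid now 60
[2] x-view keeps 9 columns → grid now 21
[3] y-view keeps 13 columns → grid now 10

remaining voxels: 10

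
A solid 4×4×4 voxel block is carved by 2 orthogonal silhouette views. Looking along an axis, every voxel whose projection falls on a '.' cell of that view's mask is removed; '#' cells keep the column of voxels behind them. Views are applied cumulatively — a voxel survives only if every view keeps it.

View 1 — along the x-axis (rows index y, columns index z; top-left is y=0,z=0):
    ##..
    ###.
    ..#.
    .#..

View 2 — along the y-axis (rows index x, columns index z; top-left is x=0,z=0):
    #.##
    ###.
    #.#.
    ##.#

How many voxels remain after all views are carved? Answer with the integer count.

remaining voxels: 20

before carving: 64 voxels (4×4×4)
carve view 1 (along x, YZ-mask fill 7/16): 28 voxels remain
carve view 2 (along y, XZ-mask fill 11/16): 20 voxels remain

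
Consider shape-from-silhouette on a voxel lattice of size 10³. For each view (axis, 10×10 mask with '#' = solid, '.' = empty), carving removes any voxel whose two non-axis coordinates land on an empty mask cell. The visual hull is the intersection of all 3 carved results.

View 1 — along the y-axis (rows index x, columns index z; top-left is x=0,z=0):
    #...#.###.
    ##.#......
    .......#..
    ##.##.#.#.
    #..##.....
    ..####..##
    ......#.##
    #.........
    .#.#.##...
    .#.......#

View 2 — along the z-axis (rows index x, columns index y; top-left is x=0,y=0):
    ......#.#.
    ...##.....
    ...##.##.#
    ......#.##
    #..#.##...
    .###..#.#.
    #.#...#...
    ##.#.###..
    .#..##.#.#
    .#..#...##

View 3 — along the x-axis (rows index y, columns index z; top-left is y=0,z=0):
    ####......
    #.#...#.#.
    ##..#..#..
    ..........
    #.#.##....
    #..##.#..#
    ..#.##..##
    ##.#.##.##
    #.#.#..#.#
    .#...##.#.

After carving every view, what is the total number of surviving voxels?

remaining voxels: 49

before carving: 1000 voxels (10×10×10)
[1] y-view keeps 34 columns → grid now 340
[2] z-view keeps 39 columns → grid now 124
[3] x-view keeps 42 columns → grid now 49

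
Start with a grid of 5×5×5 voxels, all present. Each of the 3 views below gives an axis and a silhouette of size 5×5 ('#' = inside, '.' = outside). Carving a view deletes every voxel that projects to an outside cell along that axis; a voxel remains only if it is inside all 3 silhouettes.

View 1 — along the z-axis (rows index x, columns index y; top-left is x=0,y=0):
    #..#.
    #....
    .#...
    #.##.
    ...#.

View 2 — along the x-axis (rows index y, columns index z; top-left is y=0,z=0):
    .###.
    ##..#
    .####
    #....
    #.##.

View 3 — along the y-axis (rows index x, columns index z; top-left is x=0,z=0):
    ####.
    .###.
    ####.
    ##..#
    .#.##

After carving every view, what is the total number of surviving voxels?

|visual hull| = 13

before carving: 125 voxels (5×5×5)
V1 z: intersect with XY mask (8 set) -- 40 left
V2 x: intersect with YZ mask (14 set) -- 19 left
V3 y: intersect with XZ mask (17 set) -- 13 left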